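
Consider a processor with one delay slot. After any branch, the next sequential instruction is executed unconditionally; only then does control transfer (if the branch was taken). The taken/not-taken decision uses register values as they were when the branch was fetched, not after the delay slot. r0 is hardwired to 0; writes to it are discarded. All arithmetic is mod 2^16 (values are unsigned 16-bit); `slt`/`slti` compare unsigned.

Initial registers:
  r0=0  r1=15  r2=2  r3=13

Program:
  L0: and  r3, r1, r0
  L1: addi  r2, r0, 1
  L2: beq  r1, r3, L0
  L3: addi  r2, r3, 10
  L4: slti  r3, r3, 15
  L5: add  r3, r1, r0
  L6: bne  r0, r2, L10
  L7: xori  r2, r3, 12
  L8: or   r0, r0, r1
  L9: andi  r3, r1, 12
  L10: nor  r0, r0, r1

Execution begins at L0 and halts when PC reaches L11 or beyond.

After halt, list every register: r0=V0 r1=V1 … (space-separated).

r0=0 r1=15 r2=3 r3=15

  step pc=0: and  r3, r1, r0  regs=(0,15,2,0)
  step pc=1: addi  r2, r0, 1  regs=(0,15,1,0)
  step pc=2: beq  r1, r3, L0  cond=F  regs=(0,15,1,0)
  step pc=3: addi  r2, r3, 10  regs=(0,15,10,0)
  step pc=4: slti  r3, r3, 15  regs=(0,15,10,1)
  step pc=5: add  r3, r1, r0  regs=(0,15,10,15)
  step pc=6: bne  r0, r2, L10  cond=T  regs=(0,15,10,15)
  step pc=7: xori  r2, r3, 12  regs=(0,15,3,15)
  step pc=10: nor  r0, r0, r1  regs=(0,15,3,15)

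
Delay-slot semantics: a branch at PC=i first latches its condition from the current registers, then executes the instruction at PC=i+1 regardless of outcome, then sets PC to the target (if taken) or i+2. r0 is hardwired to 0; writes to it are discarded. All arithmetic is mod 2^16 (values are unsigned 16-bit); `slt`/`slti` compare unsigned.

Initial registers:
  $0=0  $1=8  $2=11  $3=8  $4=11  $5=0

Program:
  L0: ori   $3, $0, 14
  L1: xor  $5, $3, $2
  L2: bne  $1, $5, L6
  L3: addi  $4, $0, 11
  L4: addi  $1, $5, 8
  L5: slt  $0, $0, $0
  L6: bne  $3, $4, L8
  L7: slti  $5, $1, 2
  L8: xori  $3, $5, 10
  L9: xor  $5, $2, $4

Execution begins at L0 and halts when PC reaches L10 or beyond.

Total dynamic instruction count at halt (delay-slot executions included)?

  step pc=0: ori   $3, $0, 14  regs=(0,8,11,14,11,0)
  step pc=1: xor  $5, $3, $2  regs=(0,8,11,14,11,5)
  step pc=2: bne  $1, $5, L6  cond=T  regs=(0,8,11,14,11,5)
  step pc=3: addi  $4, $0, 11  regs=(0,8,11,14,11,5)
  step pc=6: bne  $3, $4, L8  cond=T  regs=(0,8,11,14,11,5)
  step pc=7: slti  $5, $1, 2  regs=(0,8,11,14,11,0)
  step pc=8: xori  $3, $5, 10  regs=(0,8,11,10,11,0)
  step pc=9: xor  $5, $2, $4  regs=(0,8,11,10,11,0)

8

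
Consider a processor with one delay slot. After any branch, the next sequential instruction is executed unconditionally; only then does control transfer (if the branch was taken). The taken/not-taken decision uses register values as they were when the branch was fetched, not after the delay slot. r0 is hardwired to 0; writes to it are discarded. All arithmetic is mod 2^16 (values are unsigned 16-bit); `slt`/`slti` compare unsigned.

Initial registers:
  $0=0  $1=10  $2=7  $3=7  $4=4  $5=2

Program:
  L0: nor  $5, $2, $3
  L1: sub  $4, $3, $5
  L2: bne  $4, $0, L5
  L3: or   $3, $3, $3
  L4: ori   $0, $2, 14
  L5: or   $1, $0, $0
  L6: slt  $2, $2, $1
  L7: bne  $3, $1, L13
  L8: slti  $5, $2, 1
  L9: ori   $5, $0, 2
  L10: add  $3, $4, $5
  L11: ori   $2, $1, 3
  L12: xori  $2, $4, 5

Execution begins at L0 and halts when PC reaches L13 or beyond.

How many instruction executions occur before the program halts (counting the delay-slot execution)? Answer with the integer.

8

#0 nor  $5, $2, $3 ; 0/10/7/7/4/65528
#1 sub  $4, $3, $5 ; 0/10/7/7/15/65528
#2 bne  $4, $0, L5 ; 0/10/7/7/15/65528 ; →target
#3 or   $3, $3, $3 ; 0/10/7/7/15/65528
#5 or   $1, $0, $0 ; 0/0/7/7/15/65528
#6 slt  $2, $2, $1 ; 0/0/0/7/15/65528
#7 bne  $3, $1, L13 ; 0/0/0/7/15/65528 ; →target
#8 slti  $5, $2, 1 ; 0/0/0/7/15/1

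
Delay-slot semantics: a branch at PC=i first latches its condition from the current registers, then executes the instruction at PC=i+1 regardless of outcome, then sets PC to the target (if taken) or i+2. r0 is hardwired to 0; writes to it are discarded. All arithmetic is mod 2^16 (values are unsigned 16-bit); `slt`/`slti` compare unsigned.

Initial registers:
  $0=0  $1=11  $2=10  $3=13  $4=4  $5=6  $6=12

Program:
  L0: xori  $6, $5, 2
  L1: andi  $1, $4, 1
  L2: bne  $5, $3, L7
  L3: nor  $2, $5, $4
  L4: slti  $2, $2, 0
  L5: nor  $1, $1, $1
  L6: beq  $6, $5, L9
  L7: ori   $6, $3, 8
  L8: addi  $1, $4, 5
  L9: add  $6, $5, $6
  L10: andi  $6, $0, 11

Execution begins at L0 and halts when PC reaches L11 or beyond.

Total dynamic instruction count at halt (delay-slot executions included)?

  step pc=0: xori  $6, $5, 2  regs=(0,11,10,13,4,6,4)
  step pc=1: andi  $1, $4, 1  regs=(0,0,10,13,4,6,4)
  step pc=2: bne  $5, $3, L7  cond=T  regs=(0,0,10,13,4,6,4)
  step pc=3: nor  $2, $5, $4  regs=(0,0,65529,13,4,6,4)
  step pc=7: ori   $6, $3, 8  regs=(0,0,65529,13,4,6,13)
  step pc=8: addi  $1, $4, 5  regs=(0,9,65529,13,4,6,13)
  step pc=9: add  $6, $5, $6  regs=(0,9,65529,13,4,6,19)
  step pc=10: andi  $6, $0, 11  regs=(0,9,65529,13,4,6,0)

8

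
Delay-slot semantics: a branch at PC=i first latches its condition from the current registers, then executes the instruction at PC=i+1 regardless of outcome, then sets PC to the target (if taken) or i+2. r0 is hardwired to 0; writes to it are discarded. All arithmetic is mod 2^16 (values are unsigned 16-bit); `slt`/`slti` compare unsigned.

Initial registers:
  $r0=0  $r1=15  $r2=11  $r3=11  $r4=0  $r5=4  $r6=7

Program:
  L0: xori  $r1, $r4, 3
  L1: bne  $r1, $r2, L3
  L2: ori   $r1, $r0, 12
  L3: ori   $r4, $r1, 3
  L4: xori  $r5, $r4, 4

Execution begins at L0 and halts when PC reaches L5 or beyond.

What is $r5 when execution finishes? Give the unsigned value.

PC=0  xori  $r1, $r4, 3      | $r0=0 $r1=3 $r2=11 $r3=11 $r4=0 $r5=4 $r6=7
PC=1  bne  $r1, $r2, L3      | $r0=0 $r1=3 $r2=11 $r3=11 $r4=0 $r5=4 $r6=7  [TAKEN]
PC=2  ori   $r1, $r0, 12     | $r0=0 $r1=12 $r2=11 $r3=11 $r4=0 $r5=4 $r6=7
PC=3  ori   $r4, $r1, 3      | $r0=0 $r1=12 $r2=11 $r3=11 $r4=15 $r5=4 $r6=7
PC=4  xori  $r5, $r4, 4      | $r0=0 $r1=12 $r2=11 $r3=11 $r4=15 $r5=11 $r6=7

11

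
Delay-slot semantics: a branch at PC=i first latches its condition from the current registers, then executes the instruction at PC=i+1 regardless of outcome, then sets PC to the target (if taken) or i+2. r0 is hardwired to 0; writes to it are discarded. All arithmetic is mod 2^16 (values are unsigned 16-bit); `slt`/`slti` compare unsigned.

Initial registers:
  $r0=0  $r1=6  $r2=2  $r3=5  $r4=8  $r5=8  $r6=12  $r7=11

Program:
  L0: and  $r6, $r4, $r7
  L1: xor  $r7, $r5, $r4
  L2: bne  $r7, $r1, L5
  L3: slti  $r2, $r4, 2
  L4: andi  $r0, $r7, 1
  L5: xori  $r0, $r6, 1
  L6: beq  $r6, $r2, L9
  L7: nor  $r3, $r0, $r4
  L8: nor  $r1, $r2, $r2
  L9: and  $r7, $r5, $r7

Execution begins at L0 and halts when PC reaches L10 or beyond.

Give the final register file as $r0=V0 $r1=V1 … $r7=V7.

$r0=0 $r1=65535 $r2=0 $r3=65527 $r4=8 $r5=8 $r6=8 $r7=0

  step pc=0: and  $r6, $r4, $r7  regs=(0,6,2,5,8,8,8,11)
  step pc=1: xor  $r7, $r5, $r4  regs=(0,6,2,5,8,8,8,0)
  step pc=2: bne  $r7, $r1, L5  cond=T  regs=(0,6,2,5,8,8,8,0)
  step pc=3: slti  $r2, $r4, 2  regs=(0,6,0,5,8,8,8,0)
  step pc=5: xori  $r0, $r6, 1  regs=(0,6,0,5,8,8,8,0)
  step pc=6: beq  $r6, $r2, L9  cond=F  regs=(0,6,0,5,8,8,8,0)
  step pc=7: nor  $r3, $r0, $r4  regs=(0,6,0,65527,8,8,8,0)
  step pc=8: nor  $r1, $r2, $r2  regs=(0,65535,0,65527,8,8,8,0)
  step pc=9: and  $r7, $r5, $r7  regs=(0,65535,0,65527,8,8,8,0)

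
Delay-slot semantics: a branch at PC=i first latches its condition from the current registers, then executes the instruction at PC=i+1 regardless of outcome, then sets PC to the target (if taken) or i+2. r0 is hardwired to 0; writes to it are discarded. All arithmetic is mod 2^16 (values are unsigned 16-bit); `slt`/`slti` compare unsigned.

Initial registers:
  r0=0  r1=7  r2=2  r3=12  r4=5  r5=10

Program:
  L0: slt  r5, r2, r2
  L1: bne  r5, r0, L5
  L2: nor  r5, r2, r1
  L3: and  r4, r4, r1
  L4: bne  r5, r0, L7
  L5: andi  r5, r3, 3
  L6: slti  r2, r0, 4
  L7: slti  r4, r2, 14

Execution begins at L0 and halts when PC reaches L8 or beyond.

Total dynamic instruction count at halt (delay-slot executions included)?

#0 slt  r5, r2, r2 ; 0/7/2/12/5/0
#1 bne  r5, r0, L5 ; 0/7/2/12/5/0 ; →fallthru
#2 nor  r5, r2, r1 ; 0/7/2/12/5/65528
#3 and  r4, r4, r1 ; 0/7/2/12/5/65528
#4 bne  r5, r0, L7 ; 0/7/2/12/5/65528 ; →target
#5 andi  r5, r3, 3 ; 0/7/2/12/5/0
#7 slti  r4, r2, 14 ; 0/7/2/12/1/0

7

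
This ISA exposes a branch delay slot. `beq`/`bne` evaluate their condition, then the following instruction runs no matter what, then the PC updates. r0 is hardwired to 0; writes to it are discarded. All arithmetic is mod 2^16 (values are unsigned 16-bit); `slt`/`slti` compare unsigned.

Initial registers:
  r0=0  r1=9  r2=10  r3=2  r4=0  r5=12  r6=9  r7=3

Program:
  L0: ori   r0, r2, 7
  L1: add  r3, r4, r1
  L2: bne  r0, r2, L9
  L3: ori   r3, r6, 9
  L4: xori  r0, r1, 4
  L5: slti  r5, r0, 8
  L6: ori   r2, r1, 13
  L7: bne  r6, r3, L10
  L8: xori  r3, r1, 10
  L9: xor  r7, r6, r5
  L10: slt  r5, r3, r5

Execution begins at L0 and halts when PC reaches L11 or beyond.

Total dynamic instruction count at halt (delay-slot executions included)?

6

  step pc=0: ori   r0, r2, 7  regs=(0,9,10,2,0,12,9,3)
  step pc=1: add  r3, r4, r1  regs=(0,9,10,9,0,12,9,3)
  step pc=2: bne  r0, r2, L9  cond=T  regs=(0,9,10,9,0,12,9,3)
  step pc=3: ori   r3, r6, 9  regs=(0,9,10,9,0,12,9,3)
  step pc=9: xor  r7, r6, r5  regs=(0,9,10,9,0,12,9,5)
  step pc=10: slt  r5, r3, r5  regs=(0,9,10,9,0,1,9,5)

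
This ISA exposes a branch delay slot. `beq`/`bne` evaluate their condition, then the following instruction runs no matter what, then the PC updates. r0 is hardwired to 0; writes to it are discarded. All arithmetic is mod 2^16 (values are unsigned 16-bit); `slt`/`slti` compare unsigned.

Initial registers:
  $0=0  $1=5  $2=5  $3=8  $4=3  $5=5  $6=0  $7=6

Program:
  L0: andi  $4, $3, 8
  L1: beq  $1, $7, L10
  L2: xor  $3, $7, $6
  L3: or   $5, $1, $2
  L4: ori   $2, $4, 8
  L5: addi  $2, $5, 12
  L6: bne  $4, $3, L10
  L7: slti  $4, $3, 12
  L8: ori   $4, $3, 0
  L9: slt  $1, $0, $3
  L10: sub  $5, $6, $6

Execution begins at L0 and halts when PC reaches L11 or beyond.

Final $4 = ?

1

PC=0  andi  $4, $3, 8        | $0=0 $1=5 $2=5 $3=8 $4=8 $5=5 $6=0 $7=6
PC=1  beq  $1, $7, L10       | $0=0 $1=5 $2=5 $3=8 $4=8 $5=5 $6=0 $7=6  [not taken]
PC=2  xor  $3, $7, $6        | $0=0 $1=5 $2=5 $3=6 $4=8 $5=5 $6=0 $7=6
PC=3  or   $5, $1, $2        | $0=0 $1=5 $2=5 $3=6 $4=8 $5=5 $6=0 $7=6
PC=4  ori   $2, $4, 8        | $0=0 $1=5 $2=8 $3=6 $4=8 $5=5 $6=0 $7=6
PC=5  addi  $2, $5, 12       | $0=0 $1=5 $2=17 $3=6 $4=8 $5=5 $6=0 $7=6
PC=6  bne  $4, $3, L10       | $0=0 $1=5 $2=17 $3=6 $4=8 $5=5 $6=0 $7=6  [TAKEN]
PC=7  slti  $4, $3, 12       | $0=0 $1=5 $2=17 $3=6 $4=1 $5=5 $6=0 $7=6
PC=10 sub  $5, $6, $6        | $0=0 $1=5 $2=17 $3=6 $4=1 $5=0 $6=0 $7=6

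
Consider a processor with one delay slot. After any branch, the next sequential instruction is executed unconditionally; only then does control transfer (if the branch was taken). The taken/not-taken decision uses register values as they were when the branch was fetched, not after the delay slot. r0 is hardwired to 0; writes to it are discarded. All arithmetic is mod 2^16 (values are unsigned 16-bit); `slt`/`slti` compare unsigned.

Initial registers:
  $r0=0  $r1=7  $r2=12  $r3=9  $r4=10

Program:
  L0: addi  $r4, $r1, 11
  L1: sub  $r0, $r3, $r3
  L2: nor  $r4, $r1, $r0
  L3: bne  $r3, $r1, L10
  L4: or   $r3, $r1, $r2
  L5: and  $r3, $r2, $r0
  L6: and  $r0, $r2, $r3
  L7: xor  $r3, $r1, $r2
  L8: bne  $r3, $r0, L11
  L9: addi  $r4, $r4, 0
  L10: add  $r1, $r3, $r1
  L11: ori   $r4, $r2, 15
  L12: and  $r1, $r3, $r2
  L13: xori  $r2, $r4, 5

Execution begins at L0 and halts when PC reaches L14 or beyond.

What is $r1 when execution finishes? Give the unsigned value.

#0 addi  $r4, $r1, 11 ; 0/7/12/9/18
#1 sub  $r0, $r3, $r3 ; 0/7/12/9/18
#2 nor  $r4, $r1, $r0 ; 0/7/12/9/65528
#3 bne  $r3, $r1, L10 ; 0/7/12/9/65528 ; →target
#4 or   $r3, $r1, $r2 ; 0/7/12/15/65528
#10 add  $r1, $r3, $r1 ; 0/22/12/15/65528
#11 ori   $r4, $r2, 15 ; 0/22/12/15/15
#12 and  $r1, $r3, $r2 ; 0/12/12/15/15
#13 xori  $r2, $r4, 5 ; 0/12/10/15/15

12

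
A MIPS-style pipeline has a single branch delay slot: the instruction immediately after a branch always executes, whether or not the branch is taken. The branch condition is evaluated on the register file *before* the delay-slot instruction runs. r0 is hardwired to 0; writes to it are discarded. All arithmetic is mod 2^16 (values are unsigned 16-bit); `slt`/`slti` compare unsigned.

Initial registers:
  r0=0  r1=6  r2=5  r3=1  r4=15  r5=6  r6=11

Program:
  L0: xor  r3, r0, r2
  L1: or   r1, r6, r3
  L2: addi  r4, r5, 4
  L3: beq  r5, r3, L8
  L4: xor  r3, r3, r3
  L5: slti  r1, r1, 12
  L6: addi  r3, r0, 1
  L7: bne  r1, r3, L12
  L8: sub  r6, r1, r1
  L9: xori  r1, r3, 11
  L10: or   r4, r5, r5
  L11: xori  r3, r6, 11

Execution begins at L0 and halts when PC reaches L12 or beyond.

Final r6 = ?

PC=0  xor  r3, r0, r2        | r0=0 r1=6 r2=5 r3=5 r4=15 r5=6 r6=11
PC=1  or   r1, r6, r3        | r0=0 r1=15 r2=5 r3=5 r4=15 r5=6 r6=11
PC=2  addi  r4, r5, 4        | r0=0 r1=15 r2=5 r3=5 r4=10 r5=6 r6=11
PC=3  beq  r5, r3, L8        | r0=0 r1=15 r2=5 r3=5 r4=10 r5=6 r6=11  [not taken]
PC=4  xor  r3, r3, r3        | r0=0 r1=15 r2=5 r3=0 r4=10 r5=6 r6=11
PC=5  slti  r1, r1, 12       | r0=0 r1=0 r2=5 r3=0 r4=10 r5=6 r6=11
PC=6  addi  r3, r0, 1        | r0=0 r1=0 r2=5 r3=1 r4=10 r5=6 r6=11
PC=7  bne  r1, r3, L12       | r0=0 r1=0 r2=5 r3=1 r4=10 r5=6 r6=11  [TAKEN]
PC=8  sub  r6, r1, r1        | r0=0 r1=0 r2=5 r3=1 r4=10 r5=6 r6=0

0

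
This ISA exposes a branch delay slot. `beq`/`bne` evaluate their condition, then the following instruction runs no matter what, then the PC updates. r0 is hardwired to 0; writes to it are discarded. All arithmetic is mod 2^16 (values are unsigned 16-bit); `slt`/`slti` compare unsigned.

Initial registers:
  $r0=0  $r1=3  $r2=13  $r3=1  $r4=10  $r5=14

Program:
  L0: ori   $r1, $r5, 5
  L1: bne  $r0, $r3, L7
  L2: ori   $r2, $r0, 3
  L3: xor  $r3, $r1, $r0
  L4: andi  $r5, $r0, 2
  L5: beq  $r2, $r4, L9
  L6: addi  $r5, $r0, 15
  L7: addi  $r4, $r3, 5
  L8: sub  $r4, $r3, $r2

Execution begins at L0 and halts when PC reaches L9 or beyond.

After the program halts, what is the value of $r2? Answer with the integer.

  step pc=0: ori   $r1, $r5, 5  regs=(0,15,13,1,10,14)
  step pc=1: bne  $r0, $r3, L7  cond=T  regs=(0,15,13,1,10,14)
  step pc=2: ori   $r2, $r0, 3  regs=(0,15,3,1,10,14)
  step pc=7: addi  $r4, $r3, 5  regs=(0,15,3,1,6,14)
  step pc=8: sub  $r4, $r3, $r2  regs=(0,15,3,1,65534,14)

3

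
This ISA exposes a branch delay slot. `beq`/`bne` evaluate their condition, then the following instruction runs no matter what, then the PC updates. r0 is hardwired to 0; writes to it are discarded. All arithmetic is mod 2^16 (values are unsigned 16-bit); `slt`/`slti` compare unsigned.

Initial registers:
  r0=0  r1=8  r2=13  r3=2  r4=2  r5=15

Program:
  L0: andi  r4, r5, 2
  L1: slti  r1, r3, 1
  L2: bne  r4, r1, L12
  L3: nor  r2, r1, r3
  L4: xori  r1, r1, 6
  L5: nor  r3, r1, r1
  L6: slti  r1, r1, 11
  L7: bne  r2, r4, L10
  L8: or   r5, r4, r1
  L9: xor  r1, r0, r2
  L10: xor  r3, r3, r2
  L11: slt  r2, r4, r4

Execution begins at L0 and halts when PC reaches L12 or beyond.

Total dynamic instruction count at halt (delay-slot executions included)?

PC=0  andi  r4, r5, 2        | r0=0 r1=8 r2=13 r3=2 r4=2 r5=15
PC=1  slti  r1, r3, 1        | r0=0 r1=0 r2=13 r3=2 r4=2 r5=15
PC=2  bne  r4, r1, L12       | r0=0 r1=0 r2=13 r3=2 r4=2 r5=15  [TAKEN]
PC=3  nor  r2, r1, r3        | r0=0 r1=0 r2=65533 r3=2 r4=2 r5=15

4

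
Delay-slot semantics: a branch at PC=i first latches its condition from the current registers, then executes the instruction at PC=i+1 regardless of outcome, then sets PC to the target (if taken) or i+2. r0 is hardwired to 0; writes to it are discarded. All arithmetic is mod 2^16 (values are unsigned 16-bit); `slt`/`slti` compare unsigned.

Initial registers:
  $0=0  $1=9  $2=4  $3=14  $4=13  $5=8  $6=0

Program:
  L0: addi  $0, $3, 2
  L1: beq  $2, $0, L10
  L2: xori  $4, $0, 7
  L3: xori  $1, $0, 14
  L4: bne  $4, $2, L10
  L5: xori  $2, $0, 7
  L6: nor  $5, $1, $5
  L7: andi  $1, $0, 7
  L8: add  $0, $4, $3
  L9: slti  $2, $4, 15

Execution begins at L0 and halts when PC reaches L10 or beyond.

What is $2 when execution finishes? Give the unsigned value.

  step pc=0: addi  $0, $3, 2  regs=(0,9,4,14,13,8,0)
  step pc=1: beq  $2, $0, L10  cond=F  regs=(0,9,4,14,13,8,0)
  step pc=2: xori  $4, $0, 7  regs=(0,9,4,14,7,8,0)
  step pc=3: xori  $1, $0, 14  regs=(0,14,4,14,7,8,0)
  step pc=4: bne  $4, $2, L10  cond=T  regs=(0,14,4,14,7,8,0)
  step pc=5: xori  $2, $0, 7  regs=(0,14,7,14,7,8,0)

7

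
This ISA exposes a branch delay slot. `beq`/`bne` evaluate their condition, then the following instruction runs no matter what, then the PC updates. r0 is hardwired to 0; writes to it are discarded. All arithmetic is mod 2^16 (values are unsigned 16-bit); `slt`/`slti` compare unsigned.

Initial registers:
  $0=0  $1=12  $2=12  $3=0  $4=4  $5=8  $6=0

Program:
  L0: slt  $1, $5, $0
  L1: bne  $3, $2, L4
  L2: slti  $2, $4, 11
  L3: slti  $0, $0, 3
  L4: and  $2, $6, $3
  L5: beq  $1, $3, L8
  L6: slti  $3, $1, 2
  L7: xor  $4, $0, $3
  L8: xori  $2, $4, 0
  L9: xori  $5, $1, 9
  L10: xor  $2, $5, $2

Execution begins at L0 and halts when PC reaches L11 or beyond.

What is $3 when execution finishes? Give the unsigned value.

#0 slt  $1, $5, $0 ; 0/0/12/0/4/8/0
#1 bne  $3, $2, L4 ; 0/0/12/0/4/8/0 ; →target
#2 slti  $2, $4, 11 ; 0/0/1/0/4/8/0
#4 and  $2, $6, $3 ; 0/0/0/0/4/8/0
#5 beq  $1, $3, L8 ; 0/0/0/0/4/8/0 ; →target
#6 slti  $3, $1, 2 ; 0/0/0/1/4/8/0
#8 xori  $2, $4, 0 ; 0/0/4/1/4/8/0
#9 xori  $5, $1, 9 ; 0/0/4/1/4/9/0
#10 xor  $2, $5, $2 ; 0/0/13/1/4/9/0

1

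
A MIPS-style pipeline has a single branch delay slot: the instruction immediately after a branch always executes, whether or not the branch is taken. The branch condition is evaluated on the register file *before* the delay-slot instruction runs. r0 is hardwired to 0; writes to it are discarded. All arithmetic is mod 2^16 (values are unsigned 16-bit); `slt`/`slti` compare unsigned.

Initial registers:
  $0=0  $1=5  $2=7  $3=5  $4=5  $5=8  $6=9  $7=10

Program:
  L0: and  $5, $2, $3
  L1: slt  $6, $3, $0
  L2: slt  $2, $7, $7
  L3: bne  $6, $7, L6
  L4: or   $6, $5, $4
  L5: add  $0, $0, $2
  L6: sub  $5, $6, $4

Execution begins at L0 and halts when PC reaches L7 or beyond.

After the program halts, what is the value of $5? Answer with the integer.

#0 and  $5, $2, $3 ; 0/5/7/5/5/5/9/10
#1 slt  $6, $3, $0 ; 0/5/7/5/5/5/0/10
#2 slt  $2, $7, $7 ; 0/5/0/5/5/5/0/10
#3 bne  $6, $7, L6 ; 0/5/0/5/5/5/0/10 ; →target
#4 or   $6, $5, $4 ; 0/5/0/5/5/5/5/10
#6 sub  $5, $6, $4 ; 0/5/0/5/5/0/5/10

0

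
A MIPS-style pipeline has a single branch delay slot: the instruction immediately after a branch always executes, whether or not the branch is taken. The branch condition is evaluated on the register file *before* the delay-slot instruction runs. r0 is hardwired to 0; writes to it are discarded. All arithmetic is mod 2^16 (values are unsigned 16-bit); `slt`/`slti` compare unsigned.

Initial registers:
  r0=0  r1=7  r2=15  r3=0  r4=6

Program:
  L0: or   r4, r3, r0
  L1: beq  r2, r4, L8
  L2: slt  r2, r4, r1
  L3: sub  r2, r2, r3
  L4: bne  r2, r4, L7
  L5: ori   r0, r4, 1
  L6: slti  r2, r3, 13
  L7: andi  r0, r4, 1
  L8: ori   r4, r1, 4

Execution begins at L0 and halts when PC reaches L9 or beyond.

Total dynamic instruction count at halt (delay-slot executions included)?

  step pc=0: or   r4, r3, r0  regs=(0,7,15,0,0)
  step pc=1: beq  r2, r4, L8  cond=F  regs=(0,7,15,0,0)
  step pc=2: slt  r2, r4, r1  regs=(0,7,1,0,0)
  step pc=3: sub  r2, r2, r3  regs=(0,7,1,0,0)
  step pc=4: bne  r2, r4, L7  cond=T  regs=(0,7,1,0,0)
  step pc=5: ori   r0, r4, 1  regs=(0,7,1,0,0)
  step pc=7: andi  r0, r4, 1  regs=(0,7,1,0,0)
  step pc=8: ori   r4, r1, 4  regs=(0,7,1,0,7)

8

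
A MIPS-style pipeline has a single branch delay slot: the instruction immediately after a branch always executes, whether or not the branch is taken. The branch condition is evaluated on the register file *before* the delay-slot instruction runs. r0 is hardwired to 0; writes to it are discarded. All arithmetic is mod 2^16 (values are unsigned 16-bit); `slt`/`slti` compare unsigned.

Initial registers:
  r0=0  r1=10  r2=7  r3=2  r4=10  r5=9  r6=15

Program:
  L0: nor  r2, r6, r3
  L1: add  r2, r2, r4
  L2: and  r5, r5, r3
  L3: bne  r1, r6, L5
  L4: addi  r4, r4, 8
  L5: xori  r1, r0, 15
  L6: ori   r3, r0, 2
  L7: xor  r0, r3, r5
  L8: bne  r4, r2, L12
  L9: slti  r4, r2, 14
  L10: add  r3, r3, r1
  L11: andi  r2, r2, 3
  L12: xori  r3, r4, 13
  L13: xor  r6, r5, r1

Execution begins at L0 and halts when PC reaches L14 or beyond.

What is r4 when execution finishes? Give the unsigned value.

0

  step pc=0: nor  r2, r6, r3  regs=(0,10,65520,2,10,9,15)
  step pc=1: add  r2, r2, r4  regs=(0,10,65530,2,10,9,15)
  step pc=2: and  r5, r5, r3  regs=(0,10,65530,2,10,0,15)
  step pc=3: bne  r1, r6, L5  cond=T  regs=(0,10,65530,2,10,0,15)
  step pc=4: addi  r4, r4, 8  regs=(0,10,65530,2,18,0,15)
  step pc=5: xori  r1, r0, 15  regs=(0,15,65530,2,18,0,15)
  step pc=6: ori   r3, r0, 2  regs=(0,15,65530,2,18,0,15)
  step pc=7: xor  r0, r3, r5  regs=(0,15,65530,2,18,0,15)
  step pc=8: bne  r4, r2, L12  cond=T  regs=(0,15,65530,2,18,0,15)
  step pc=9: slti  r4, r2, 14  regs=(0,15,65530,2,0,0,15)
  step pc=12: xori  r3, r4, 13  regs=(0,15,65530,13,0,0,15)
  step pc=13: xor  r6, r5, r1  regs=(0,15,65530,13,0,0,15)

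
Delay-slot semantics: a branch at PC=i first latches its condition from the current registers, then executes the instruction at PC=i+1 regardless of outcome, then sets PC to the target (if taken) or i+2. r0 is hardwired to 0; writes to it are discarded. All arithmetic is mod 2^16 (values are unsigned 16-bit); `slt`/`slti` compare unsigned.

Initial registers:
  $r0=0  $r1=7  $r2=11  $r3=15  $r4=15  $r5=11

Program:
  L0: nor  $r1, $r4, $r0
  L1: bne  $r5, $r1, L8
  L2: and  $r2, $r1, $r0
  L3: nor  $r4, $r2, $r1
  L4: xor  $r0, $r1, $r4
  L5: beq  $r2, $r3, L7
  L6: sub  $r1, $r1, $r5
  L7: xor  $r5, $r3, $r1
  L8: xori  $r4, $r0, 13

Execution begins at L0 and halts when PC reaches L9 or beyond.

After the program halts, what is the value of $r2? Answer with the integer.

0

  step pc=0: nor  $r1, $r4, $r0  regs=(0,65520,11,15,15,11)
  step pc=1: bne  $r5, $r1, L8  cond=T  regs=(0,65520,11,15,15,11)
  step pc=2: and  $r2, $r1, $r0  regs=(0,65520,0,15,15,11)
  step pc=8: xori  $r4, $r0, 13  regs=(0,65520,0,15,13,11)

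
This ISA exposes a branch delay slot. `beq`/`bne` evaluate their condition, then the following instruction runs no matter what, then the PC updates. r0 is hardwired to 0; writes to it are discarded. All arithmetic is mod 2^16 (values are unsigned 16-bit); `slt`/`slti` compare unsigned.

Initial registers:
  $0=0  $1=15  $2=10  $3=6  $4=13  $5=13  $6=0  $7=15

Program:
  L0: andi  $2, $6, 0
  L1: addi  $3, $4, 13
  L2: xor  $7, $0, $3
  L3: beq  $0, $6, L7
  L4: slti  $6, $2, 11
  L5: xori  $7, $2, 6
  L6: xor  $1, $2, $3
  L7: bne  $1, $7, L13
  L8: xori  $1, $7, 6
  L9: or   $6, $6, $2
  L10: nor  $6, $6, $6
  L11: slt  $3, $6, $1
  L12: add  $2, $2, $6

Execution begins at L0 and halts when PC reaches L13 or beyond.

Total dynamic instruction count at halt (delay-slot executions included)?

7

  step pc=0: andi  $2, $6, 0  regs=(0,15,0,6,13,13,0,15)
  step pc=1: addi  $3, $4, 13  regs=(0,15,0,26,13,13,0,15)
  step pc=2: xor  $7, $0, $3  regs=(0,15,0,26,13,13,0,26)
  step pc=3: beq  $0, $6, L7  cond=T  regs=(0,15,0,26,13,13,0,26)
  step pc=4: slti  $6, $2, 11  regs=(0,15,0,26,13,13,1,26)
  step pc=7: bne  $1, $7, L13  cond=T  regs=(0,15,0,26,13,13,1,26)
  step pc=8: xori  $1, $7, 6  regs=(0,28,0,26,13,13,1,26)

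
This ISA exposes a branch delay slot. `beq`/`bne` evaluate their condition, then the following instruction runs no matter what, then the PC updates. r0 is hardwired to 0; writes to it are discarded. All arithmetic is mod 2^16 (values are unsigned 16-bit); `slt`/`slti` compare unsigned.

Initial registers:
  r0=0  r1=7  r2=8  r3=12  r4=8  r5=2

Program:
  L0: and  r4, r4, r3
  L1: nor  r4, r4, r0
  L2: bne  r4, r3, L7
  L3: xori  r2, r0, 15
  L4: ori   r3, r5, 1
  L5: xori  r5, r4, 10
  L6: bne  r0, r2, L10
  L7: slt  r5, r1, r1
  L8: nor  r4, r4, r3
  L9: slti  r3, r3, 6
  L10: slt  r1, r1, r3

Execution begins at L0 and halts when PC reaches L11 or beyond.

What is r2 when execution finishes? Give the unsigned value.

15

[0] and  r4, r4, r3  →  {r0:0, r1:7, r2:8, r3:12, r4:8, r5:2}
[1] nor  r4, r4, r0  →  {r0:0, r1:7, r2:8, r3:12, r4:65527, r5:2}
[2] bne  r4, r3, L7  →  {r0:0, r1:7, r2:8, r3:12, r4:65527, r5:2}  ⟨branch taken⟩
[3] xori  r2, r0, 15  →  {r0:0, r1:7, r2:15, r3:12, r4:65527, r5:2}
[7] slt  r5, r1, r1  →  {r0:0, r1:7, r2:15, r3:12, r4:65527, r5:0}
[8] nor  r4, r4, r3  →  {r0:0, r1:7, r2:15, r3:12, r4:0, r5:0}
[9] slti  r3, r3, 6  →  {r0:0, r1:7, r2:15, r3:0, r4:0, r5:0}
[10] slt  r1, r1, r3  →  {r0:0, r1:0, r2:15, r3:0, r4:0, r5:0}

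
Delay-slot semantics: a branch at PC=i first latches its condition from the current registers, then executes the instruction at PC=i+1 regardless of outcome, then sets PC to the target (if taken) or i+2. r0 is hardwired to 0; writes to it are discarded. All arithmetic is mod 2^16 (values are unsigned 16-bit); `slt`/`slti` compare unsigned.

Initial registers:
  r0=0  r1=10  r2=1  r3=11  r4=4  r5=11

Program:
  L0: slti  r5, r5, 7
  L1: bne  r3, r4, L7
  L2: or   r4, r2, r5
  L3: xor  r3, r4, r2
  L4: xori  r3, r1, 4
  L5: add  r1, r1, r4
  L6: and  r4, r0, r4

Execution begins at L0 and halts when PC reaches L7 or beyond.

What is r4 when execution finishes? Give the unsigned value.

  step pc=0: slti  r5, r5, 7  regs=(0,10,1,11,4,0)
  step pc=1: bne  r3, r4, L7  cond=T  regs=(0,10,1,11,4,0)
  step pc=2: or   r4, r2, r5  regs=(0,10,1,11,1,0)

1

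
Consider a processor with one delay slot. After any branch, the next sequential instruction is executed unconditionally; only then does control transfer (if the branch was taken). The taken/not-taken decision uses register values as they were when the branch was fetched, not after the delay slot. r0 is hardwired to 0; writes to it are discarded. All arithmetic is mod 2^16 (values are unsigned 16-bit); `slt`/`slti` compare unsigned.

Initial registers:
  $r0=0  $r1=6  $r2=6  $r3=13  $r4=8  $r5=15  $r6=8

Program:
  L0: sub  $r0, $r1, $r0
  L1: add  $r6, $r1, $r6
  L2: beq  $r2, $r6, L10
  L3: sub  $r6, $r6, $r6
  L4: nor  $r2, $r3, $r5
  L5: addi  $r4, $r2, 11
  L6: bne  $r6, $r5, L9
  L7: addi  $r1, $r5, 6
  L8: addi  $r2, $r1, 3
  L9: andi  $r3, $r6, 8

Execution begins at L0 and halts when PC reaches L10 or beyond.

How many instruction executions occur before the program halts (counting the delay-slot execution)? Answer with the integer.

  step pc=0: sub  $r0, $r1, $r0  regs=(0,6,6,13,8,15,8)
  step pc=1: add  $r6, $r1, $r6  regs=(0,6,6,13,8,15,14)
  step pc=2: beq  $r2, $r6, L10  cond=F  regs=(0,6,6,13,8,15,14)
  step pc=3: sub  $r6, $r6, $r6  regs=(0,6,6,13,8,15,0)
  step pc=4: nor  $r2, $r3, $r5  regs=(0,6,65520,13,8,15,0)
  step pc=5: addi  $r4, $r2, 11  regs=(0,6,65520,13,65531,15,0)
  step pc=6: bne  $r6, $r5, L9  cond=T  regs=(0,6,65520,13,65531,15,0)
  step pc=7: addi  $r1, $r5, 6  regs=(0,21,65520,13,65531,15,0)
  step pc=9: andi  $r3, $r6, 8  regs=(0,21,65520,0,65531,15,0)

9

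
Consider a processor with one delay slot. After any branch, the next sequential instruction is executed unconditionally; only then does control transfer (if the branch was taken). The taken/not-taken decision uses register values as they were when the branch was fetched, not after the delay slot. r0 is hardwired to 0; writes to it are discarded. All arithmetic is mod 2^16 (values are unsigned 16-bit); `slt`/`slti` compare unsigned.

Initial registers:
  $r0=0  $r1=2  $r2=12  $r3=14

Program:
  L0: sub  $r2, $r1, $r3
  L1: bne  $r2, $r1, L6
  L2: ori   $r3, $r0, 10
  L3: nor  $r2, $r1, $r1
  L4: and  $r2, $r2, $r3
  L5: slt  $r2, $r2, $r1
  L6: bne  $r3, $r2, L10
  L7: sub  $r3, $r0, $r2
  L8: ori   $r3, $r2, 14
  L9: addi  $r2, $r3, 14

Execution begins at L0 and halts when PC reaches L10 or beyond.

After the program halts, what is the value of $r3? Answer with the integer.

  step pc=0: sub  $r2, $r1, $r3  regs=(0,2,65524,14)
  step pc=1: bne  $r2, $r1, L6  cond=T  regs=(0,2,65524,14)
  step pc=2: ori   $r3, $r0, 10  regs=(0,2,65524,10)
  step pc=6: bne  $r3, $r2, L10  cond=T  regs=(0,2,65524,10)
  step pc=7: sub  $r3, $r0, $r2  regs=(0,2,65524,12)

12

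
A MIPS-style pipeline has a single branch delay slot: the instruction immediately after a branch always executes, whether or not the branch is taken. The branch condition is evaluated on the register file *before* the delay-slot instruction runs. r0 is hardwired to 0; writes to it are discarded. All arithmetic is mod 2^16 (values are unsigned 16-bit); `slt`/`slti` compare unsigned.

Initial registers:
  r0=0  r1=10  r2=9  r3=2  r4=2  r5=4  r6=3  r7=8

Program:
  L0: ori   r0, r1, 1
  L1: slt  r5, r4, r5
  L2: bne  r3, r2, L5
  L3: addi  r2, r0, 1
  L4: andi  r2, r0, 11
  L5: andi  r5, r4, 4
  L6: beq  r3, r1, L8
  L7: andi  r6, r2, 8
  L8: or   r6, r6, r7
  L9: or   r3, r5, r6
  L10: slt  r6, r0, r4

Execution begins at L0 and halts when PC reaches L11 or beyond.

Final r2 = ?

PC=0  ori   r0, r1, 1        | r0=0 r1=10 r2=9 r3=2 r4=2 r5=4 r6=3 r7=8
PC=1  slt  r5, r4, r5        | r0=0 r1=10 r2=9 r3=2 r4=2 r5=1 r6=3 r7=8
PC=2  bne  r3, r2, L5        | r0=0 r1=10 r2=9 r3=2 r4=2 r5=1 r6=3 r7=8  [TAKEN]
PC=3  addi  r2, r0, 1        | r0=0 r1=10 r2=1 r3=2 r4=2 r5=1 r6=3 r7=8
PC=5  andi  r5, r4, 4        | r0=0 r1=10 r2=1 r3=2 r4=2 r5=0 r6=3 r7=8
PC=6  beq  r3, r1, L8        | r0=0 r1=10 r2=1 r3=2 r4=2 r5=0 r6=3 r7=8  [not taken]
PC=7  andi  r6, r2, 8        | r0=0 r1=10 r2=1 r3=2 r4=2 r5=0 r6=0 r7=8
PC=8  or   r6, r6, r7        | r0=0 r1=10 r2=1 r3=2 r4=2 r5=0 r6=8 r7=8
PC=9  or   r3, r5, r6        | r0=0 r1=10 r2=1 r3=8 r4=2 r5=0 r6=8 r7=8
PC=10 slt  r6, r0, r4        | r0=0 r1=10 r2=1 r3=8 r4=2 r5=0 r6=1 r7=8

1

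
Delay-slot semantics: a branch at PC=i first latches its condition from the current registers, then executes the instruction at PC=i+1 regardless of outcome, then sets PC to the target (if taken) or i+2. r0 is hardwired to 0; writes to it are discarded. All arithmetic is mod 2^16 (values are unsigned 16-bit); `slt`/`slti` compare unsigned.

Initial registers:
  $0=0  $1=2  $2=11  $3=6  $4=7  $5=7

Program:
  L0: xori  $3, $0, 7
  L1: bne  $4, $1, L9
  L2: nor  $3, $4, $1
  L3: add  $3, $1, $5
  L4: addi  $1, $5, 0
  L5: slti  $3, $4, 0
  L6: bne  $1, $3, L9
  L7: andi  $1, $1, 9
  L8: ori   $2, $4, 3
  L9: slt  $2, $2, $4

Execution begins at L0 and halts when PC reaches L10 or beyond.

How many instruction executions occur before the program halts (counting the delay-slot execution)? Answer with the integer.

4

PC=0  xori  $3, $0, 7        | $0=0 $1=2 $2=11 $3=7 $4=7 $5=7
PC=1  bne  $4, $1, L9        | $0=0 $1=2 $2=11 $3=7 $4=7 $5=7  [TAKEN]
PC=2  nor  $3, $4, $1        | $0=0 $1=2 $2=11 $3=65528 $4=7 $5=7
PC=9  slt  $2, $2, $4        | $0=0 $1=2 $2=0 $3=65528 $4=7 $5=7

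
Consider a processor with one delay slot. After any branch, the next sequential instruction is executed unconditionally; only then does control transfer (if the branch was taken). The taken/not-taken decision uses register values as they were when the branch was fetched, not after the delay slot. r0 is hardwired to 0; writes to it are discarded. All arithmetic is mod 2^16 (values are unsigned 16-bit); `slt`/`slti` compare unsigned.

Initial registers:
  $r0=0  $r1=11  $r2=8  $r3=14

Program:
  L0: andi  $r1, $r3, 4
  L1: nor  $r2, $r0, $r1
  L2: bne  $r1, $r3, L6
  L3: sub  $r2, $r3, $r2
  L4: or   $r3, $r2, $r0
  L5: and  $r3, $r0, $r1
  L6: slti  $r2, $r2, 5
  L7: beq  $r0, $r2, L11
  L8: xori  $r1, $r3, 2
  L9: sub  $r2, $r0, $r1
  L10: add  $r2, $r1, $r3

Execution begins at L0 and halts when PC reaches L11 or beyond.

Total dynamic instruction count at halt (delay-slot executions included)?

7

PC=0  andi  $r1, $r3, 4      | $r0=0 $r1=4 $r2=8 $r3=14
PC=1  nor  $r2, $r0, $r1     | $r0=0 $r1=4 $r2=65531 $r3=14
PC=2  bne  $r1, $r3, L6      | $r0=0 $r1=4 $r2=65531 $r3=14  [TAKEN]
PC=3  sub  $r2, $r3, $r2     | $r0=0 $r1=4 $r2=19 $r3=14
PC=6  slti  $r2, $r2, 5      | $r0=0 $r1=4 $r2=0 $r3=14
PC=7  beq  $r0, $r2, L11     | $r0=0 $r1=4 $r2=0 $r3=14  [TAKEN]
PC=8  xori  $r1, $r3, 2      | $r0=0 $r1=12 $r2=0 $r3=14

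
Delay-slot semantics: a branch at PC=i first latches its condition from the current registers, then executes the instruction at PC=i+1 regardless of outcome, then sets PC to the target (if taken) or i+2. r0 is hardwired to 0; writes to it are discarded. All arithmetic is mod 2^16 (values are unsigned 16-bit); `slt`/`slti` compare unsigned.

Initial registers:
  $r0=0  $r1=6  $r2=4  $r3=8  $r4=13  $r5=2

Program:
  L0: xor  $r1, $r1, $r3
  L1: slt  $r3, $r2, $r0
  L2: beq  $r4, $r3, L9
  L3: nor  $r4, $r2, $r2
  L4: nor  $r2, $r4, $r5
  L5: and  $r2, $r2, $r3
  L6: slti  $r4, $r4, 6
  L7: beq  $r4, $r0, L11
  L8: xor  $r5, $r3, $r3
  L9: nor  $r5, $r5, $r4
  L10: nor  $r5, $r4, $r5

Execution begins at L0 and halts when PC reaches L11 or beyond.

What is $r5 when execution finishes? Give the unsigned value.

0

PC=0  xor  $r1, $r1, $r3     | $r0=0 $r1=14 $r2=4 $r3=8 $r4=13 $r5=2
PC=1  slt  $r3, $r2, $r0     | $r0=0 $r1=14 $r2=4 $r3=0 $r4=13 $r5=2
PC=2  beq  $r4, $r3, L9      | $r0=0 $r1=14 $r2=4 $r3=0 $r4=13 $r5=2  [not taken]
PC=3  nor  $r4, $r2, $r2     | $r0=0 $r1=14 $r2=4 $r3=0 $r4=65531 $r5=2
PC=4  nor  $r2, $r4, $r5     | $r0=0 $r1=14 $r2=4 $r3=0 $r4=65531 $r5=2
PC=5  and  $r2, $r2, $r3     | $r0=0 $r1=14 $r2=0 $r3=0 $r4=65531 $r5=2
PC=6  slti  $r4, $r4, 6      | $r0=0 $r1=14 $r2=0 $r3=0 $r4=0 $r5=2
PC=7  beq  $r4, $r0, L11     | $r0=0 $r1=14 $r2=0 $r3=0 $r4=0 $r5=2  [TAKEN]
PC=8  xor  $r5, $r3, $r3     | $r0=0 $r1=14 $r2=0 $r3=0 $r4=0 $r5=0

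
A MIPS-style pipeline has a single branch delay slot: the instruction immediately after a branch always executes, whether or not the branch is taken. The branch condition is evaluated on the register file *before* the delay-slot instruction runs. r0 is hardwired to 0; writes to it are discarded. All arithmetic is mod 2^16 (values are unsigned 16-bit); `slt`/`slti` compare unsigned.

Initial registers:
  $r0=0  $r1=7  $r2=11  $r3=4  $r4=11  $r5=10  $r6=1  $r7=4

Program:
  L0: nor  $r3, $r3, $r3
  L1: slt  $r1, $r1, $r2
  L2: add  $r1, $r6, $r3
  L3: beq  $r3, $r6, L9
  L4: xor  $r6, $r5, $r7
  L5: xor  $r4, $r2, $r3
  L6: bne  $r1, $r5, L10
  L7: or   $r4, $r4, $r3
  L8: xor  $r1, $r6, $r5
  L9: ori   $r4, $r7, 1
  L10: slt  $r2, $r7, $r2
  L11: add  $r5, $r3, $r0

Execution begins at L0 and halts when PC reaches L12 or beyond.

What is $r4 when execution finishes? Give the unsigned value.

65531

[0] nor  $r3, $r3, $r3  →  {$r0:0, $r1:7, $r2:11, $r3:65531, $r4:11, $r5:10, $r6:1, $r7:4}
[1] slt  $r1, $r1, $r2  →  {$r0:0, $r1:1, $r2:11, $r3:65531, $r4:11, $r5:10, $r6:1, $r7:4}
[2] add  $r1, $r6, $r3  →  {$r0:0, $r1:65532, $r2:11, $r3:65531, $r4:11, $r5:10, $r6:1, $r7:4}
[3] beq  $r3, $r6, L9  →  {$r0:0, $r1:65532, $r2:11, $r3:65531, $r4:11, $r5:10, $r6:1, $r7:4}  ⟨branch fallthrough⟩
[4] xor  $r6, $r5, $r7  →  {$r0:0, $r1:65532, $r2:11, $r3:65531, $r4:11, $r5:10, $r6:14, $r7:4}
[5] xor  $r4, $r2, $r3  →  {$r0:0, $r1:65532, $r2:11, $r3:65531, $r4:65520, $r5:10, $r6:14, $r7:4}
[6] bne  $r1, $r5, L10  →  {$r0:0, $r1:65532, $r2:11, $r3:65531, $r4:65520, $r5:10, $r6:14, $r7:4}  ⟨branch taken⟩
[7] or   $r4, $r4, $r3  →  {$r0:0, $r1:65532, $r2:11, $r3:65531, $r4:65531, $r5:10, $r6:14, $r7:4}
[10] slt  $r2, $r7, $r2  →  {$r0:0, $r1:65532, $r2:1, $r3:65531, $r4:65531, $r5:10, $r6:14, $r7:4}
[11] add  $r5, $r3, $r0  →  {$r0:0, $r1:65532, $r2:1, $r3:65531, $r4:65531, $r5:65531, $r6:14, $r7:4}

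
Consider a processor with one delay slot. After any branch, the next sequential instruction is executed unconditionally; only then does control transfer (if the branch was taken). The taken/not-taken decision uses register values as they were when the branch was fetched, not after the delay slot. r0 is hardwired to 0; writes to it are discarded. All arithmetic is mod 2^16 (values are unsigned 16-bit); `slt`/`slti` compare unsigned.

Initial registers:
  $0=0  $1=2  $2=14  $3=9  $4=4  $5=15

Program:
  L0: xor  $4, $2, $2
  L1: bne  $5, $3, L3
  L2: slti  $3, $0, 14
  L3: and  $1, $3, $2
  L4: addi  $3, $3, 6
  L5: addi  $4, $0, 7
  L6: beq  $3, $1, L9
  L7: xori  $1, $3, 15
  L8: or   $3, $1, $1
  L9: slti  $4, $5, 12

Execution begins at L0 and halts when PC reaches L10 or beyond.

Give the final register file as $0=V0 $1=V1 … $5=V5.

PC=0  xor  $4, $2, $2        | $0=0 $1=2 $2=14 $3=9 $4=0 $5=15
PC=1  bne  $5, $3, L3        | $0=0 $1=2 $2=14 $3=9 $4=0 $5=15  [TAKEN]
PC=2  slti  $3, $0, 14       | $0=0 $1=2 $2=14 $3=1 $4=0 $5=15
PC=3  and  $1, $3, $2        | $0=0 $1=0 $2=14 $3=1 $4=0 $5=15
PC=4  addi  $3, $3, 6        | $0=0 $1=0 $2=14 $3=7 $4=0 $5=15
PC=5  addi  $4, $0, 7        | $0=0 $1=0 $2=14 $3=7 $4=7 $5=15
PC=6  beq  $3, $1, L9        | $0=0 $1=0 $2=14 $3=7 $4=7 $5=15  [not taken]
PC=7  xori  $1, $3, 15       | $0=0 $1=8 $2=14 $3=7 $4=7 $5=15
PC=8  or   $3, $1, $1        | $0=0 $1=8 $2=14 $3=8 $4=7 $5=15
PC=9  slti  $4, $5, 12       | $0=0 $1=8 $2=14 $3=8 $4=0 $5=15

$0=0 $1=8 $2=14 $3=8 $4=0 $5=15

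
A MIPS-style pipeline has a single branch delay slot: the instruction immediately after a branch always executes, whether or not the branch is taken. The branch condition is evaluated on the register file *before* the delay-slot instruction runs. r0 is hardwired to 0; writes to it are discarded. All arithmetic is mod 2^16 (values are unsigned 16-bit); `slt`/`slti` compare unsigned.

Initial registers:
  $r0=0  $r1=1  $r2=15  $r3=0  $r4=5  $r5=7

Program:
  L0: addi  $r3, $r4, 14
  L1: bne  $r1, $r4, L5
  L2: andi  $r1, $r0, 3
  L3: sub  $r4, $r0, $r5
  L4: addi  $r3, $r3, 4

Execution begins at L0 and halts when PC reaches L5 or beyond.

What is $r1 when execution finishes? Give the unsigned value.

0

  step pc=0: addi  $r3, $r4, 14  regs=(0,1,15,19,5,7)
  step pc=1: bne  $r1, $r4, L5  cond=T  regs=(0,1,15,19,5,7)
  step pc=2: andi  $r1, $r0, 3  regs=(0,0,15,19,5,7)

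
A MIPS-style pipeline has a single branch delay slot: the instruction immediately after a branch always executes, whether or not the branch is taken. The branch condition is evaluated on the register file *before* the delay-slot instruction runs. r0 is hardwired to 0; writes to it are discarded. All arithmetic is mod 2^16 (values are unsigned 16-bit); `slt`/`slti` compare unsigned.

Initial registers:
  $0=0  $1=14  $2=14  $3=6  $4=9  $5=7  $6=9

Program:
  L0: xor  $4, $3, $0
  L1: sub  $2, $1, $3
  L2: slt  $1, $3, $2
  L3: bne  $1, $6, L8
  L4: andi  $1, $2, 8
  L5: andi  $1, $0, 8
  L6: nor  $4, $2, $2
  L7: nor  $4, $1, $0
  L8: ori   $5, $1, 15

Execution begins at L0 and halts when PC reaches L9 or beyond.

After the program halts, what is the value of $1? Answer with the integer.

8

  step pc=0: xor  $4, $3, $0  regs=(0,14,14,6,6,7,9)
  step pc=1: sub  $2, $1, $3  regs=(0,14,8,6,6,7,9)
  step pc=2: slt  $1, $3, $2  regs=(0,1,8,6,6,7,9)
  step pc=3: bne  $1, $6, L8  cond=T  regs=(0,1,8,6,6,7,9)
  step pc=4: andi  $1, $2, 8  regs=(0,8,8,6,6,7,9)
  step pc=8: ori   $5, $1, 15  regs=(0,8,8,6,6,15,9)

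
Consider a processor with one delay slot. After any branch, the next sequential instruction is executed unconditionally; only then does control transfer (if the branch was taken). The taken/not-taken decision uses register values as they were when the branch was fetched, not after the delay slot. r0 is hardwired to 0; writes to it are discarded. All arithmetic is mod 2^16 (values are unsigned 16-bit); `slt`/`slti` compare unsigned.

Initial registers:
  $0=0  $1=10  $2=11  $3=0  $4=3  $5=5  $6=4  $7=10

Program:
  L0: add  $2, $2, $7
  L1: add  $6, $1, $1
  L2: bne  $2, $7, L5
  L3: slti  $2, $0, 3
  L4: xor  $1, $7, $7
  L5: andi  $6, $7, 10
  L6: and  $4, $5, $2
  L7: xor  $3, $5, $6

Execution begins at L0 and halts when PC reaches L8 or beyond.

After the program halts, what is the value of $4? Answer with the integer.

1

PC=0  add  $2, $2, $7        | $0=0 $1=10 $2=21 $3=0 $4=3 $5=5 $6=4 $7=10
PC=1  add  $6, $1, $1        | $0=0 $1=10 $2=21 $3=0 $4=3 $5=5 $6=20 $7=10
PC=2  bne  $2, $7, L5        | $0=0 $1=10 $2=21 $3=0 $4=3 $5=5 $6=20 $7=10  [TAKEN]
PC=3  slti  $2, $0, 3        | $0=0 $1=10 $2=1 $3=0 $4=3 $5=5 $6=20 $7=10
PC=5  andi  $6, $7, 10       | $0=0 $1=10 $2=1 $3=0 $4=3 $5=5 $6=10 $7=10
PC=6  and  $4, $5, $2        | $0=0 $1=10 $2=1 $3=0 $4=1 $5=5 $6=10 $7=10
PC=7  xor  $3, $5, $6        | $0=0 $1=10 $2=1 $3=15 $4=1 $5=5 $6=10 $7=10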